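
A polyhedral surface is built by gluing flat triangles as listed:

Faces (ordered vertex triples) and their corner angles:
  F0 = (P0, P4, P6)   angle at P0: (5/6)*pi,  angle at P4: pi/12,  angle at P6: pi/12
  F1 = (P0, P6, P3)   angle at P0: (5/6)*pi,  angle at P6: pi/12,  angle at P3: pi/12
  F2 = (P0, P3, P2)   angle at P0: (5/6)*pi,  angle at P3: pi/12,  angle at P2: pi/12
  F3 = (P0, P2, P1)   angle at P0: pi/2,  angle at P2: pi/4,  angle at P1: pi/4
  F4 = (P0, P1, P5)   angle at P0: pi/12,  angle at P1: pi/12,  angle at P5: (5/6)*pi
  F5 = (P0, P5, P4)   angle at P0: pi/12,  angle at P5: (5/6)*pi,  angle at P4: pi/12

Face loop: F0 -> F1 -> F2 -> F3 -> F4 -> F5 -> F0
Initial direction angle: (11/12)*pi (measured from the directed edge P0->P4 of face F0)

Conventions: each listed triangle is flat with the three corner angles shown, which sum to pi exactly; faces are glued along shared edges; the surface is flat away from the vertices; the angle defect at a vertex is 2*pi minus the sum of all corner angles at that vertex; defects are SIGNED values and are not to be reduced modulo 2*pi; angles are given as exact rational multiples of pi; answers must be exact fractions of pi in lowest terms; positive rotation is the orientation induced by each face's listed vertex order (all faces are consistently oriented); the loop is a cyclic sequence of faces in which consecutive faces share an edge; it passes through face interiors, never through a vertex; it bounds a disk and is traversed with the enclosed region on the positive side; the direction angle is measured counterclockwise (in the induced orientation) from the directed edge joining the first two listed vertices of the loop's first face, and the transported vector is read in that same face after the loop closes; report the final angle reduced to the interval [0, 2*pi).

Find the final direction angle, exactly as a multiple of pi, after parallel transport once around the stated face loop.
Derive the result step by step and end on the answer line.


enclosed vertex P0: corner angles sum to (19/6)*pi, defect = 2*pi - (19/6)*pi = (-7/6)*pi
adding the enclosed defects to the starting angle (mod 2*pi, induced orientation) gives the holonomy
final angle = (11/12)*pi - (7/6)*pi = (7/4)*pi (mod 2*pi)

Answer: final direction angle = (7/4)*pi


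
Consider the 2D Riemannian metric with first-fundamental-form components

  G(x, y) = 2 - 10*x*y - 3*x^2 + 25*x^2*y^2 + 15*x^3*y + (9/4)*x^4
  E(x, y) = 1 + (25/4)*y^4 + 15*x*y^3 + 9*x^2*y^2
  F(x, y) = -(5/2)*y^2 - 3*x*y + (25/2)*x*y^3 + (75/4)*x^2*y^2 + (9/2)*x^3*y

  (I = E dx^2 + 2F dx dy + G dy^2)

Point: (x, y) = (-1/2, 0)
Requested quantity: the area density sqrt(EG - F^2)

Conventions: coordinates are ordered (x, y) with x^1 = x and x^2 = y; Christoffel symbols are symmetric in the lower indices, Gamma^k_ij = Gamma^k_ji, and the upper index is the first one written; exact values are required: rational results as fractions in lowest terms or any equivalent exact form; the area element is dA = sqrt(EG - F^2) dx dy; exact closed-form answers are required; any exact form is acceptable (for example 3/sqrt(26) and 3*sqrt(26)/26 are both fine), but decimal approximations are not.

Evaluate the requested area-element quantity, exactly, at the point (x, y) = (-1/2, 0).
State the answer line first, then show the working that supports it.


Answer: sqrt(EG - F^2) = sqrt(89)/8

E = 1, F = 0, G = 89/64; EG - F^2 = 89/64


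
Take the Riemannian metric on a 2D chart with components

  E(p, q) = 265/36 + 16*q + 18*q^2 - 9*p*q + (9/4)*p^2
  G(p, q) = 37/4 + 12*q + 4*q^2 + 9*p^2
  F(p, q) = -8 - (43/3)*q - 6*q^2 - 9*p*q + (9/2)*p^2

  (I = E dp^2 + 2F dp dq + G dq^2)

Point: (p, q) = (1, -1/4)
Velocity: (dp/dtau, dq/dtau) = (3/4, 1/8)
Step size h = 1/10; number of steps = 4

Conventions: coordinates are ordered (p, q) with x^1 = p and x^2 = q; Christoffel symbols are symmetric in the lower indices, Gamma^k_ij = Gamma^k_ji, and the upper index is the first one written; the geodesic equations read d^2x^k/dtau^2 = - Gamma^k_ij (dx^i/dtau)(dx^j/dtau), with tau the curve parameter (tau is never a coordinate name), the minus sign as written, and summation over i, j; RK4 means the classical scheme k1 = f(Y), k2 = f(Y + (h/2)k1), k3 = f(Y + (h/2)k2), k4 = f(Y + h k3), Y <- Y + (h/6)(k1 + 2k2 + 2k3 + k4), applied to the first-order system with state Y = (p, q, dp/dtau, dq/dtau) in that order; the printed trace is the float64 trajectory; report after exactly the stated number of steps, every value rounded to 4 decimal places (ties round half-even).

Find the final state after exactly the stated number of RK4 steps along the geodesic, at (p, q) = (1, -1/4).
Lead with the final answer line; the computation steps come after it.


Answer: p = 1.2969, q = -0.2376, dp/dtau = 0.7342, dq/dtau = -0.0491

f(Y) = (dp/dtau, dq/dtau, -Gamma^p_ij Y'^i Y'^j, -Gamma^q_ij Y'^i Y'^j) with the Gammas evaluated at the stage position; h = 0.100000; intermediate values shown to 6 dp
step 0: p = 1.0000, q = -0.2500, dp/dtau = 0.7500, dq/dtau = 0.1250
step 1:
  k1: at (p, q) = (1.000000, -0.250000), (dp/dtau, dq/dtau) = (0.750000, 0.125000); Gamma_ppp = 0.209103, Gamma_ppq = -0.244556, Gamma_pqq = -3.429011, Gamma_qpp = 0.763904, Gamma_qpq = 0.611543, Gamma_qqq = 0.755816; k1 = (0.750000, 0.125000, -0.018188, -0.556170)
  k2: at (p, q) = (1.037500, -0.243750), (dp/dtau, dq/dtau) = (0.749091, 0.097192); Gamma_ppp = 0.188771, Gamma_ppq = -0.263959, Gamma_pqq = -3.452756, Gamma_qpp = 0.748381, Gamma_qpq = 0.611267, Gamma_qqq = 0.788800; k2 = (0.749091, 0.097192, -0.034876, -0.516402)
  k3: at (p, q) = (1.037455, -0.245140), (dp/dtau, dq/dtau) = (0.748256, 0.099180); Gamma_ppp = 0.186353, Gamma_ppq = -0.268864, Gamma_pqq = -3.453909, Gamma_qpp = 0.751349, Gamma_qpq = 0.612951, Gamma_qqq = 0.795360; k3 = (0.748256, 0.099180, -0.030456, -0.519471)
  k4: at (p, q) = (1.074826, -0.240082), (dp/dtau, dq/dtau) = (0.746954, 0.073053); Gamma_ppp = 0.165130, Gamma_ppq = -0.291667, Gamma_pqq = -3.478843, Gamma_qpp = 0.738980, Gamma_qpq = 0.614029, Gamma_qqq = 0.832017; k4 = (0.746954, 0.073053, -0.041736, -0.483759)
  Y <- Y + (h/6)(k1 + 2k2 + 2k3 + k4): p = 1.0749, q = -0.2402, dp/dtau = 0.7468, dq/dtau = 0.0731
step 2:
  k1: at (p, q) = (1.074861, -0.240153), (dp/dtau, dq/dtau) = (0.746824, 0.073139); Gamma_ppp = 0.164974, Gamma_ppq = -0.291959, Gamma_pqq = -3.478947, Gamma_qpp = 0.739129, Gamma_qpq = 0.614127, Gamma_qqq = 0.832412; k1 = (0.746824, 0.073139, -0.041509, -0.483788)
  k2: at (p, q) = (1.112202, -0.236496), (dp/dtau, dq/dtau) = (0.744748, 0.048949); Gamma_ppp = 0.142260, Gamma_ppq = -0.319008, Gamma_pqq = -3.505732, Gamma_qpp = 0.730220, Gamma_qpq = 0.616984, Gamma_qqq = 0.873952; k2 = (0.744748, 0.048949, -0.047246, -0.452095)
  k3: at (p, q) = (1.112098, -0.237706), (dp/dtau, dq/dtau) = (0.744461, 0.050534); Gamma_ppp = 0.140128, Gamma_ppq = -0.323181, Gamma_pqq = -3.507148, Gamma_qpp = 0.732732, Gamma_qpq = 0.618581, Gamma_qqq = 0.879508; k3 = (0.744461, 0.050534, -0.044390, -0.454885)
  k4: at (p, q) = (1.149307, -0.235100), (dp/dtau, dq/dtau) = (0.742385, 0.027650); Gamma_ppp = 0.116417, Gamma_ppq = -0.353126, Gamma_pqq = -3.536087, Gamma_qpp = 0.726392, Gamma_qpq = 0.623008, Gamma_qqq = 0.924149; k4 = (0.742385, 0.027650, -0.046960, -0.426624)
  Y <- Y + (h/6)(k1 + 2k2 + 2k3 + k4): p = 1.1493, q = -0.2352, dp/dtau = 0.7423, dq/dtau = 0.0277
step 3:
  k1: at (p, q) = (1.149321, -0.235157), (dp/dtau, dq/dtau) = (0.742295, 0.027733); Gamma_ppp = 0.116298, Gamma_ppq = -0.353345, Gamma_pqq = -3.536182, Gamma_qpp = 0.726510, Gamma_qpq = 0.623092, Gamma_qqq = 0.924442; k1 = (0.742295, 0.027733, -0.046813, -0.426673)
  k2: at (p, q) = (1.186436, -0.233771), (dp/dtau, dq/dtau) = (0.739954, 0.006399); Gamma_ppp = 0.091096, Gamma_ppq = -0.386875, Gamma_pqq = -3.567832, Gamma_qpp = 0.723032, Gamma_qpq = 0.629458, Gamma_qqq = 0.973153; k2 = (0.739954, 0.006399, -0.046068, -0.401884)
  k3: at (p, q) = (1.186319, -0.234838), (dp/dtau, dq/dtau) = (0.739991, 0.007638); Gamma_ppp = 0.089125, Gamma_ppq = -0.390549, Gamma_pqq = -3.569471, Gamma_qpp = 0.725230, Gamma_qpq = 0.631018, Gamma_qqq = 0.978028; k3 = (0.739991, 0.007638, -0.044180, -0.404317)
  k4: at (p, q) = (1.223320, -0.234394), (dp/dtau, dq/dtau) = (0.737876, -0.012699); Gamma_ppp = 0.062716, Gamma_ppq = -0.426761, Gamma_pqq = -3.604069, Gamma_qpp = 0.723999, Gamma_qpq = 0.639191, Gamma_qqq = 1.029628; k4 = (0.737876, -0.012699, -0.041563, -0.382377)
  Y <- Y + (h/6)(k1 + 2k2 + 2k3 + k4): p = 1.2233, q = -0.2344, dp/dtau = 0.7378, dq/dtau = -0.0126
step 4:
  k1: at (p, q) = (1.223322, -0.234439), (dp/dtau, dq/dtau) = (0.737813, -0.012625); Gamma_ppp = 0.062624, Gamma_ppq = -0.426926, Gamma_pqq = -3.604155, Gamma_qpp = 0.724093, Gamma_qpq = 0.639263, Gamma_qqq = 1.029847; k1 = (0.737813, -0.012625, -0.041470, -0.382428)
  k2: at (p, q) = (1.260213, -0.235070), (dp/dtau, dq/dtau) = (0.735740, -0.031746); Gamma_ppp = 0.034594, Gamma_ppq = -0.466398, Gamma_pqq = -3.642191, Gamma_qpp = 0.725382, Gamma_qpq = 0.649569, Gamma_qqq = 1.085132; k2 = (0.735740, -0.031746, -0.036843, -0.363408)
  k3: at (p, q) = (1.260109, -0.236026), (dp/dtau, dq/dtau) = (0.735971, -0.030795); Gamma_ppp = 0.032697, Gamma_ppq = -0.469749, Gamma_pqq = -3.644043, Gamma_qpp = 0.727372, Gamma_qpq = 0.651133, Gamma_qqq = 1.089561; k3 = (0.735971, -0.030795, -0.035548, -0.365502)
  k4: at (p, q) = (1.296919, -0.237519), (dp/dtau, dq/dtau) = (0.734259, -0.049175); Gamma_ppp = 0.003175, Gamma_ppq = -0.511923, Gamma_pqq = -3.685759, Gamma_qpp = 0.730778, Gamma_qpq = 0.663517, Gamma_qqq = 1.147797; k4 = (0.734259, -0.049175, -0.029767, -0.348849)
  Y <- Y + (h/6)(k1 + 2k2 + 2k3 + k4): p = 1.2969, q = -0.2376, dp/dtau = 0.7342, dq/dtau = -0.0491


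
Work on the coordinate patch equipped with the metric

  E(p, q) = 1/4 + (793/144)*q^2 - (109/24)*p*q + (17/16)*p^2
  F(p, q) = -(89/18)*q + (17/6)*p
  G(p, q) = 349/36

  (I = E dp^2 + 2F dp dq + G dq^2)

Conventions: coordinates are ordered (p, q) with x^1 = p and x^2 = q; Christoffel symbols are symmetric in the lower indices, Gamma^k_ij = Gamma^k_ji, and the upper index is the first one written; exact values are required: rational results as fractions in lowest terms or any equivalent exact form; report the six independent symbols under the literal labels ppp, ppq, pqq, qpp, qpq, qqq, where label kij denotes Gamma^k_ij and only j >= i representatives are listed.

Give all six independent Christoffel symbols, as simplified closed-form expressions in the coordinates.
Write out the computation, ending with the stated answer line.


E = 1/4 + (793/144)*q^2 - (109/24)*p*q + (17/16)*p^2; F = -(89/18)*q + (17/6)*p; G = 349/36
Gamma^k_ij = (1/2) g^{kl} (d_i g_jl + d_j g_il - d_l g_ij), with g^inv = (1/(EG-F^2)) [[G, -F], [-F, E]]
first partials: E_p = -(109/24)*q + (17/8)*p, E_q = (793/72)*q - (109/24)*p, F_p = 17/6, F_q = -89/18, G_p = 0, G_q = 0
D = EG - F^2 = 349/144 + (16669/576)*q^2 - (1537/96)*p*q + (1309/576)*p^2
expanded: Gamma^p_pp = (G E_p - 2F F_p + F E_q)/(2D), Gamma^p_pq = (G E_q - F G_p)/(2D), Gamma^p_qq = (2G F_q - G G_p - F G_q)/(2D), Gamma^q_pp = (2E F_p - E E_q - F E_p)/(2D), Gamma^q_pq = (E G_p - F E_q)/(2D), Gamma^q_qq = (E G_q - 2F F_q + F G_p)/(2D); substitute and cancel common factors

Answer: Gamma_ppp = (-33354*p^2 + 139092*p*q + 11781*p - 141154*q^2 - 41499*q)/(11781*p^2 - 82998*p*q + 150021*q^2 + 12564), Gamma_ppq = (-114123*p + 276757*q)/(11781*p^2 - 82998*p*q + 150021*q^2 + 12564), Gamma_pqq = -248488/(11781*p^2 - 82998*p*q + 150021*q^2 + 12564), Gamma_qpp = (50031*p^3 - 335187*p^2*q + 777933*p*q^2 - 24480*p*q + 11772*p - 628849*q^3 + 90720*q^2 - 28548*q + 14688)/(47124*p^2 - 331992*p*q + 600084*q^2 + 50256), Gamma_qpq = (33354*p^2 - 139092*p*q + 141154*q^2)/(11781*p^2 - 82998*p*q + 150021*q^2 + 12564), Gamma_qqq = (72624*p - 126736*q)/(11781*p^2 - 82998*p*q + 150021*q^2 + 12564)


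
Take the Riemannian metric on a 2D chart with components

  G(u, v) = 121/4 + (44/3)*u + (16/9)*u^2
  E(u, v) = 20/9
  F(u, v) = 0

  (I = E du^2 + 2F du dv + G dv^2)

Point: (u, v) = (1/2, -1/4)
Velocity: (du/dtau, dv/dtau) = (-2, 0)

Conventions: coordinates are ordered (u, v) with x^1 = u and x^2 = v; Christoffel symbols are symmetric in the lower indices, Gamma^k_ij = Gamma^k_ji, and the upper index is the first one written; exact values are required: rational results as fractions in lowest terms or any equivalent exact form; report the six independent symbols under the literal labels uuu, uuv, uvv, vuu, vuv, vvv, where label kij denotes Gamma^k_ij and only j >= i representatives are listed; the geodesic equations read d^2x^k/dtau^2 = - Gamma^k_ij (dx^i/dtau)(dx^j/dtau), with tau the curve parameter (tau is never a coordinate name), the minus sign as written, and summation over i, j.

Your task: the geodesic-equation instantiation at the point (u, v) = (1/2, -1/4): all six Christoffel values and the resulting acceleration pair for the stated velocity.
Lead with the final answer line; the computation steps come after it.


Answer: Gamma_uuu = 0, Gamma_uuv = 0, Gamma_uvv = -37/10, Gamma_vuu = 0, Gamma_vuv = 8/37, Gamma_vvv = 0; accelerations (d^2u/dtau^2, d^2v/dtau^2) = (0, 0)

E = 20/9, F = 0, G = 1369/36 at the point
E_u = 0, E_v = 0, F_u = 0, F_v = 0, G_u = 148/9, G_v = 0
EG - F^2 = 6845/81;  g^inv = (81/6845) * [[1369/36, 0], [0, 20/9]]
first-kind symbols [ij,l] = (1/2)(d_i g_jl + d_j g_il - d_l g_ij): [uu,u] = E_u/2 = 0, [uu,v] = F_u - E_v/2 = 0, [uv,u] = E_v/2 = 0, [uv,v] = G_u/2 = 74/9, [vv,u] = F_v - G_u/2 = -74/9, [vv,v] = G_v/2 = 0
Gamma^u_ij = (G*[ij,u] - F*[ij,v])/(EG - F^2), Gamma^v_ij = (E*[ij,v] - F*[ij,u])/(EG - F^2)
Gamma_uuu = 0, Gamma_uuv = 0, Gamma_uvv = -37/10, Gamma_vuu = 0, Gamma_vuv = 8/37, Gamma_vvv = 0
d^2u/dtau^2 = -(Gamma_uuu*(-2)^2 + 2*Gamma_uuv*(-2)*(0) + Gamma_uvv*(0)^2) = 0
d^2v/dtau^2 = -(Gamma_vuu*(-2)^2 + 2*Gamma_vuv*(-2)*(0) + Gamma_vvv*(0)^2) = 0


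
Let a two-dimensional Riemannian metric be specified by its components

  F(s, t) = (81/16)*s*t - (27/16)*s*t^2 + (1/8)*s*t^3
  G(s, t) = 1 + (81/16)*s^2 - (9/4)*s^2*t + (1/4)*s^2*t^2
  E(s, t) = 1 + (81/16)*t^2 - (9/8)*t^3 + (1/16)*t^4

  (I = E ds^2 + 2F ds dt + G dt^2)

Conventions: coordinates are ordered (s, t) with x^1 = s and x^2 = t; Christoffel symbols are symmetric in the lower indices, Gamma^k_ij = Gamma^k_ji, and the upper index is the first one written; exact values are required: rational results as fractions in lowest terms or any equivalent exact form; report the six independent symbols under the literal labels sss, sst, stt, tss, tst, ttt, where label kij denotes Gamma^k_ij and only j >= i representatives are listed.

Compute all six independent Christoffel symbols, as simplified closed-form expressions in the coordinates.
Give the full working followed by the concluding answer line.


E = 1 + (81/16)*t^2 - (9/8)*t^3 + (1/16)*t^4; F = (81/16)*s*t - (27/16)*s*t^2 + (1/8)*s*t^3; G = 1 + (81/16)*s^2 - (9/4)*s^2*t + (1/4)*s^2*t^2
Gamma^k_ij = (1/2) g^{kl} (d_i g_jl + d_j g_il - d_l g_ij), with g^inv = (1/(EG-F^2)) [[G, -F], [-F, E]]
first partials: E_s = 0, E_t = (81/8)*t - (27/8)*t^2 + (1/4)*t^3, F_s = (81/16)*t - (27/16)*t^2 + (1/8)*t^3, F_t = (81/16)*s - (27/8)*s*t + (3/8)*s*t^2, G_s = (81/8)*s - (9/2)*s*t + (1/2)*s*t^2, G_t = -(9/4)*s^2 + (1/2)*s^2*t
D = EG - F^2 = 1 + (81/16)*t^2 + (81/16)*s^2 - (9/8)*t^3 - (9/4)*s^2*t + (1/16)*t^4 + (1/4)*s^2*t^2
expanded: Gamma^s_ss = (G E_s - 2F F_s + F E_t)/(2D), Gamma^s_st = (G E_t - F G_s)/(2D), Gamma^s_tt = (2G F_t - G G_s - F G_t)/(2D), Gamma^t_ss = (2E F_s - E E_t - F E_s)/(2D), Gamma^t_st = (E G_s - F E_t)/(2D), Gamma^t_tt = (E G_t - 2F F_t + F G_s)/(2D); substitute and cancel common factors

Answer: Gamma_sss = 0, Gamma_sst = (2*t^3 - 27*t^2 + 81*t)/(4*s^2*t^2 - 36*s^2*t + 81*s^2 + t^4 - 18*t^3 + 81*t^2 + 16), Gamma_stt = (2*s*t^2 - 18*s*t)/(4*s^2*t^2 - 36*s^2*t + 81*s^2 + t^4 - 18*t^3 + 81*t^2 + 16), Gamma_tss = 0, Gamma_tst = (4*s*t^2 - 36*s*t + 81*s)/(4*s^2*t^2 - 36*s^2*t + 81*s^2 + t^4 - 18*t^3 + 81*t^2 + 16), Gamma_ttt = (4*s^2*t - 18*s^2)/(4*s^2*t^2 - 36*s^2*t + 81*s^2 + t^4 - 18*t^3 + 81*t^2 + 16)


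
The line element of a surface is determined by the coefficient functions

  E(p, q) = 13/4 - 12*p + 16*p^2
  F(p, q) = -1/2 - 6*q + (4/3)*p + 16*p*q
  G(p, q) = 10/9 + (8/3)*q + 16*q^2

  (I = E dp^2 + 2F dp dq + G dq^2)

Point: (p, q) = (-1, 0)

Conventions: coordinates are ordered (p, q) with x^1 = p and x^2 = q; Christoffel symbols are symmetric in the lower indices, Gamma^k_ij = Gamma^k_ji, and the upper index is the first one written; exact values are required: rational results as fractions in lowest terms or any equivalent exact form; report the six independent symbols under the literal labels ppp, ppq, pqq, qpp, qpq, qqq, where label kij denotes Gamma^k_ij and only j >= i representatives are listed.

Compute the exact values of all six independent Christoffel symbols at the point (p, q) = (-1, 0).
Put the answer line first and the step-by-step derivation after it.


Answer: Gamma_ppp = -792/1129, Gamma_ppq = 0, Gamma_pqq = -792/1129, Gamma_qpp = 48/1129, Gamma_qpq = 0, Gamma_qqq = 48/1129

E = 125/4, F = -11/6, G = 10/9 at the point
E_p = -44, E_q = 0, F_p = 4/3, F_q = -22, G_p = 0, G_q = 8/3
EG - F^2 = 1129/36;  g^inv = (36/1129) * [[10/9, 11/6], [11/6, 125/4]]
first-kind symbols [ij,l] = (1/2)(d_i g_jl + d_j g_il - d_l g_ij): [pp,p] = E_p/2 = -22, [pp,q] = F_p - E_q/2 = 4/3, [pq,p] = E_q/2 = 0, [pq,q] = G_p/2 = 0, [qq,p] = F_q - G_p/2 = -22, [qq,q] = G_q/2 = 4/3
Gamma^p_ij = (G*[ij,p] - F*[ij,q])/(EG - F^2), Gamma^q_ij = (E*[ij,q] - F*[ij,p])/(EG - F^2)


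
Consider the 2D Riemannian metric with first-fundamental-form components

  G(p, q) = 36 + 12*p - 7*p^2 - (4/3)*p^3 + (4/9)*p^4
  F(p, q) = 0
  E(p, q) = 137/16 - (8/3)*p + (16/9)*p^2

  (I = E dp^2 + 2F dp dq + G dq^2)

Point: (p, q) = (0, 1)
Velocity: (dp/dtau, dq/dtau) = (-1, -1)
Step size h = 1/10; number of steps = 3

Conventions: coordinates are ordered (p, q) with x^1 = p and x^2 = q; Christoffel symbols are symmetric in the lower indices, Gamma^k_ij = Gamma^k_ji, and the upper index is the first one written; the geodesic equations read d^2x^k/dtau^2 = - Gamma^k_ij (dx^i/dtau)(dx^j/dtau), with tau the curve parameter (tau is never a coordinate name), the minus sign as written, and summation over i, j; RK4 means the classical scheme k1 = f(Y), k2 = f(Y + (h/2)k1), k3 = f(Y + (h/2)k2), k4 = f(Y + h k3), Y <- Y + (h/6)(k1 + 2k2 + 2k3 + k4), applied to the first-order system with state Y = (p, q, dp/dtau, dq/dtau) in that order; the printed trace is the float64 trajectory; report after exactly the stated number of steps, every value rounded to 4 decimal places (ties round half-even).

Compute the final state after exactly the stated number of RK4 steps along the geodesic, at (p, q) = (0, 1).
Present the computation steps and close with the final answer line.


f(Y) = (dp/dtau, dq/dtau, -Gamma^p_ij Y'^i Y'^j, -Gamma^q_ij Y'^i Y'^j) with the Gammas evaluated at the stage position; h = 0.100000; intermediate values shown to 6 dp
step 0: p = 0.0000, q = 1.0000, dp/dtau = -1.0000, dq/dtau = -1.0000
step 1:
  k1: at (p, q) = (0.000000, 1.000000), (dp/dtau, dq/dtau) = (-1.000000, -1.000000); Gamma_ppp = -0.155718, Gamma_ppq = 0.000000, Gamma_pqq = -0.700730, Gamma_qpp = 0.000000, Gamma_qpq = 0.166667, Gamma_qqq = 0.000000; k1 = (-1.000000, -1.000000, 0.856448, -0.333333)
  k2: at (p, q) = (-0.050000, 0.950000), (dp/dtau, dq/dtau) = (-0.957178, -1.016667); Gamma_ppp = -0.163469, Gamma_ppq = 0.000000, Gamma_pqq = -0.729274, Gamma_qpp = 0.000000, Gamma_qpq = 0.179322, Gamma_qqq = 0.000000; k2 = (-0.957178, -1.016667, 0.903554, -0.349007)
  k3: at (p, q) = (-0.047859, 0.949167), (dp/dtau, dq/dtau) = (-0.954822, -1.017450); Gamma_ppp = -0.163145, Gamma_ppq = 0.000000, Gamma_pqq = -0.728110, Gamma_qpp = 0.000000, Gamma_qpq = 0.178773, Gamma_qqq = 0.000000; k3 = (-0.954822, -1.017450, 0.902481, -0.347351)
  k4: at (p, q) = (-0.095482, 0.898255), (dp/dtau, dq/dtau) = (-0.909752, -1.034735); Gamma_ppp = -0.170160, Gamma_ppq = 0.000000, Gamma_pqq = -0.752759, Gamma_qpp = 0.000000, Gamma_qpq = 0.191120, Gamma_qqq = 0.000000; k4 = (-0.909752, -1.034735, 0.946795, -0.359822)
  Y <- Y + (h/6)(k1 + 2k2 + 2k3 + k4): p = -0.0956, q = 0.8983, dp/dtau = -0.9097, dq/dtau = -1.0348
step 2:
  k1: at (p, q) = (-0.095563, 0.898284), (dp/dtau, dq/dtau) = (-0.909745, -1.034765); Gamma_ppp = -0.170172, Gamma_ppq = 0.000000, Gamma_pqq = -0.752799, Gamma_qpp = 0.000000, Gamma_qpq = 0.191141, Gamma_qqq = 0.000000; k1 = (-0.909745, -1.034765, 0.946890, -0.359870)
  k2: at (p, q) = (-0.141050, 0.846546), (dp/dtau, dq/dtau) = (-0.862400, -1.052758); Gamma_ppp = -0.176520, Gamma_ppq = 0.000000, Gamma_pqq = -0.773909, Gamma_qpp = 0.000000, Gamma_qpq = 0.203238, Gamma_qqq = 0.000000; k2 = (-0.862400, -1.052758, 0.989007, -0.369039)
  k3: at (p, q) = (-0.138683, 0.845646), (dp/dtau, dq/dtau) = (-0.860294, -1.053217); Gamma_ppp = -0.176198, Gamma_ppq = 0.000000, Gamma_pqq = -0.772869, Gamma_qpp = 0.000000, Gamma_qpq = 0.202601, Gamma_qqq = 0.000000; k3 = (-0.860294, -1.053217, 0.987722, -0.367144)
  k4: at (p, q) = (-0.181592, 0.792962), (dp/dtau, dq/dtau) = (-0.810973, -1.071479); Gamma_ppp = -0.181889, Gamma_ppq = 0.000000, Gamma_pqq = -0.790728, Gamma_qpp = 0.000000, Gamma_qpq = 0.214291, Gamma_qqq = 0.000000; k4 = (-0.810973, -1.071479, 1.027433, -0.372412)
  Y <- Y + (h/6)(k1 + 2k2 + 2k3 + k4): p = -0.1817, q = 0.7930, dp/dtau = -0.8109, dq/dtau = -1.0715
step 3:
  k1: at (p, q) = (-0.181664, 0.792981), (dp/dtau, dq/dtau) = (-0.810948, -1.071509); Gamma_ppp = -0.181898, Gamma_ppq = 0.000000, Gamma_pqq = -0.790756, Gamma_qpp = 0.000000, Gamma_qpq = 0.214311, Gamma_qqq = 0.000000; k1 = (-0.810948, -1.071509, 1.027515, -0.372446)
  k2: at (p, q) = (-0.222212, 0.739405), (dp/dtau, dq/dtau) = (-0.759573, -1.090131); Gamma_ppp = -0.186996, Gamma_ppq = 0.000000, Gamma_pqq = -0.805701, Gamma_qpp = 0.000000, Gamma_qpq = 0.225642, Gamma_qqq = 0.000000; k2 = (-0.759573, -1.090131, 1.065371, -0.373678)
  k3: at (p, q) = (-0.219643, 0.738474), (dp/dtau, dq/dtau) = (-0.757680, -1.090193); Gamma_ppp = -0.186681, Gamma_ppq = 0.000000, Gamma_pqq = -0.804810, Gamma_qpp = 0.000000, Gamma_qpq = 0.224915, Gamma_qqq = 0.000000; k3 = (-0.757680, -1.090193, 1.063702, -0.371568)
  k4: at (p, q) = (-0.257432, 0.683961), (dp/dtau, dq/dtau) = (-0.704578, -1.108665); Gamma_ppp = -0.191206, Gamma_ppq = 0.000000, Gamma_pqq = -0.817175, Gamma_qpp = 0.000000, Gamma_qpq = 0.235723, Gamma_qqq = 0.000000; k4 = (-0.704578, -1.108665, 1.099343, -0.368267)
  Y <- Y + (h/6)(k1 + 2k2 + 2k3 + k4): p = -0.2575, q = 0.6840, dp/dtau = -0.7045, dq/dtau = -1.1087

Answer: p = -0.2575, q = 0.6840, dp/dtau = -0.7045, dq/dtau = -1.1087


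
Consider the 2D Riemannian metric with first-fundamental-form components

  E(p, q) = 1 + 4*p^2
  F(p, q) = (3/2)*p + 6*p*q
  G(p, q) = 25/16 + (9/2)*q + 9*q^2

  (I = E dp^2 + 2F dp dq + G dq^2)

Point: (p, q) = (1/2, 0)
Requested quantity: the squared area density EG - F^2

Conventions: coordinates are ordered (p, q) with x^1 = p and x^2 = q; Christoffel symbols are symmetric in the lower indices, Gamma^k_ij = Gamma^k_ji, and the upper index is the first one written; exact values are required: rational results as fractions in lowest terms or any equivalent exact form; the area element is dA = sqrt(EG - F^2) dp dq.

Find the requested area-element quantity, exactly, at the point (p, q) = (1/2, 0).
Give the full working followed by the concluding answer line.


E = 2, F = 3/4, G = 25/16; EG - F^2 = 41/16

Answer: EG - F^2 = 41/16


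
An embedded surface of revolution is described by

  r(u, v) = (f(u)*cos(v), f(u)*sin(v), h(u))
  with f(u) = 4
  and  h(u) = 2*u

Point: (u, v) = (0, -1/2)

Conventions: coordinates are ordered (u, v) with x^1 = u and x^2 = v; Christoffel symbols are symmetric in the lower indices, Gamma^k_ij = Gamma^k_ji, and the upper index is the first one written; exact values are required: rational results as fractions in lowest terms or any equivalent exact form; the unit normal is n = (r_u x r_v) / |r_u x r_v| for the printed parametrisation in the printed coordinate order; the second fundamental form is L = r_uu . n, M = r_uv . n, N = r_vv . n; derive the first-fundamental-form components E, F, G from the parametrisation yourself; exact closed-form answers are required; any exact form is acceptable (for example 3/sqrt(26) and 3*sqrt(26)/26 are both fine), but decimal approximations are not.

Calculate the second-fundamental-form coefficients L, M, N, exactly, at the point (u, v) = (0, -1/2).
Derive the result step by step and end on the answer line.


f = 4, f' = 0, f'' = 0, h' = 2, h'' = 0
E = 4, F = 0, G = 16; answer radicand W^2 = 4
unnormalised second-form numerators: l = 0, m = 0, n = 8; L = l/sqrt(4), and similarly M = m/sqrt(W^2), N = n/sqrt(W^2)

Answer: L = 0, M = 0, N = 4


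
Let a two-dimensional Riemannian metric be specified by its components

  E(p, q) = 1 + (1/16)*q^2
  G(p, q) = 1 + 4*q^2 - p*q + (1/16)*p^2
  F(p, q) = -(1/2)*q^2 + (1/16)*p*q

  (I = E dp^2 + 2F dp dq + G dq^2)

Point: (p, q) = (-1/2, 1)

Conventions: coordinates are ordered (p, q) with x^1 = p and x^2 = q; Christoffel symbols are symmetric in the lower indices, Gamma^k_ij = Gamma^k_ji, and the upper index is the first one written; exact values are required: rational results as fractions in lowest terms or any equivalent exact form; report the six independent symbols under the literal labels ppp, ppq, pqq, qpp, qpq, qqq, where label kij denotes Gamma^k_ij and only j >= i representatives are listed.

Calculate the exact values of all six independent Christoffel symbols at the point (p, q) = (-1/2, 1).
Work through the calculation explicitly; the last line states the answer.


E = 17/16, F = -17/32, G = 353/64 at the point
E_p = 0, E_q = 1/8, F_p = 1/16, F_q = -33/32, G_p = -17/16, G_q = 17/2
EG - F^2 = 357/64;  g^inv = (64/357) * [[353/64, 17/32], [17/32, 17/16]]
first-kind symbols [ij,l] = (1/2)(d_i g_jl + d_j g_il - d_l g_ij): [pp,p] = E_p/2 = 0, [pp,q] = F_p - E_q/2 = 0, [pq,p] = E_q/2 = 1/16, [pq,q] = G_p/2 = -17/32, [qq,p] = F_q - G_p/2 = -1/2, [qq,q] = G_q/2 = 17/4
Gamma^p_ij = (G*[ij,p] - F*[ij,q])/(EG - F^2), Gamma^q_ij = (E*[ij,q] - F*[ij,p])/(EG - F^2)

Answer: Gamma_ppp = 0, Gamma_ppq = 4/357, Gamma_pqq = -32/357, Gamma_qpp = 0, Gamma_qpq = -2/21, Gamma_qqq = 16/21


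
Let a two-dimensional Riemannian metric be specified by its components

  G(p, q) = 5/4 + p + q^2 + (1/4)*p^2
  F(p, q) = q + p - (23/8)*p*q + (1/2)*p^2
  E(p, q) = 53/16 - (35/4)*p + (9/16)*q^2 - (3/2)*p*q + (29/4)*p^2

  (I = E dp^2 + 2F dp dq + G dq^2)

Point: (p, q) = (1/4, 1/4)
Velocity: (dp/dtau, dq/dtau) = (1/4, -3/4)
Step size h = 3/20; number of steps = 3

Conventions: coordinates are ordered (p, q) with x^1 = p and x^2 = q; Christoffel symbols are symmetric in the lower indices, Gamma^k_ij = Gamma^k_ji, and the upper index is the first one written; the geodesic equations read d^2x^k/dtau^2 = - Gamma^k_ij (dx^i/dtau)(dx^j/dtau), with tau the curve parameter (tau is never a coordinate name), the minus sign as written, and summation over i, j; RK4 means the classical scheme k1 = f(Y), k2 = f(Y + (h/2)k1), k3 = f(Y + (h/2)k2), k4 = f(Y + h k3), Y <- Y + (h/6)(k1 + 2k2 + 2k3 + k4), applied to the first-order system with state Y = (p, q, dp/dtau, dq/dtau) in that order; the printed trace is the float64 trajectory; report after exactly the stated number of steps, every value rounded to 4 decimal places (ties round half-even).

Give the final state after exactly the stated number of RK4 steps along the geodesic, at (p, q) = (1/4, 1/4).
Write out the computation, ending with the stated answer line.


f(Y) = (dp/dtau, dq/dtau, -Gamma^p_ij Y'^i Y'^j, -Gamma^q_ij Y'^i Y'^j) with the Gammas evaluated at the stage position; h = 0.150000; intermediate values shown to 6 dp
step 0: p = 0.2500, q = 0.2500, dp/dtau = 0.2500, dq/dtau = -0.7500
step 1:
  k1: at (p, q) = (0.250000, 0.250000), (dp/dtau, dq/dtau) = (0.250000, -0.750000); Gamma_ppp = -1.997477, Gamma_ppq = -0.119472, Gamma_pqq = -0.233791, Gamma_qpp = 0.811319, Gamma_qpq = 0.383051, Gamma_qqq = 0.210498; k1 = (0.250000, -0.750000, 0.211548, -0.025469)
  k2: at (p, q) = (0.268750, 0.193750), (dp/dtau, dq/dtau) = (0.265866, -0.751910); Gamma_ppp = -2.036732, Gamma_ppq = -0.161657, Gamma_pqq = -0.283488, Gamma_qpp = 0.962264, Gamma_qpq = 0.396096, Gamma_qqq = 0.185894; k2 = (0.265866, -0.751910, 0.239608, -0.014751)
  k3: at (p, q) = (0.269940, 0.193607), (dp/dtau, dq/dtau) = (0.267971, -0.751106); Gamma_ppp = -2.040531, Gamma_ppq = -0.163340, Gamma_pqq = -0.287626, Gamma_qpp = 0.965004, Gamma_qpq = 0.396416, Gamma_qqq = 0.186716; k3 = (0.267971, -0.751106, 0.243042, -0.015056)
  k4: at (p, q) = (0.290196, 0.137334), (dp/dtau, dq/dtau) = (0.286456, -0.752258); Gamma_ppp = -2.077343, Gamma_ppq = -0.214403, Gamma_pqq = -0.348814, Gamma_qpp = 1.122284, Gamma_qpq = 0.410525, Gamma_qqq = 0.165294; k4 = (0.286456, -0.752258, 0.275449, -0.008703)
  Y <- Y + (h/6)(k1 + 2k2 + 2k3 + k4): p = 0.2901, q = 0.1373, dp/dtau = 0.2863, dq/dtau = -0.7523
step 2:
  k1: at (p, q) = (0.290103, 0.137293), (dp/dtau, dq/dtau) = (0.286307, -0.752345); Gamma_ppp = -2.077014, Gamma_ppq = -0.214261, Gamma_pqq = -0.348438, Gamma_qpp = 1.122163, Gamma_qpq = 0.410497, Gamma_qqq = 0.165176; k1 = (0.286307, -0.752345, 0.275176, -0.008636)
  k2: at (p, q) = (0.311576, 0.080867), (dp/dtau, dq/dtau) = (0.306946, -0.752992); Gamma_ppp = -2.110006, Gamma_ppq = -0.275019, Gamma_pqq = -0.420624, Gamma_qpp = 1.284179, Gamma_qpq = 0.426562, Gamma_qqq = 0.148133; k2 = (0.306946, -0.752992, 0.310159, -0.007800)
  k3: at (p, q) = (0.313124, 0.080818), (dp/dtau, dq/dtau) = (0.309569, -0.752930); Gamma_ppp = -2.115145, Gamma_ppq = -0.278253, Gamma_pqq = -0.427495, Gamma_qpp = 1.287947, Gamma_qpq = 0.427366, Gamma_qqq = 0.149973; k3 = (0.309569, -0.752930, 0.315337, -0.009224)
  k4: at (p, q) = (0.336539, 0.024353), (dp/dtau, dq/dtau) = (0.333608, -0.753728); Gamma_ppp = -2.146816, Gamma_ppq = -0.352638, Gamma_pqq = -0.515899, Gamma_qpp = 1.455315, Gamma_qpq = 0.447591, Gamma_qqq = 0.140887; k4 = (0.333608, -0.753728, 0.354672, -0.016914)
  Y <- Y + (h/6)(k1 + 2k2 + 2k3 + k4): p = 0.3364, q = 0.0243, dp/dtau = 0.3333, dq/dtau = -0.7538
step 3:
  k1: at (p, q) = (0.336427, 0.024345), (dp/dtau, dq/dtau) = (0.333328, -0.753835); Gamma_ppp = -2.146430, Gamma_ppq = -0.352358, Gamma_pqq = -0.515333, Gamma_qpp = 1.455048, Gamma_qpq = 0.447511, Gamma_qqq = 0.140710; k1 = (0.333328, -0.753835, 0.354254, -0.016732)
  k2: at (p, q) = (0.361427, -0.032193), (dp/dtau, dq/dtau) = (0.359898, -0.755090); Gamma_ppp = -2.175827, Gamma_ppq = -0.441107, Gamma_pqq = -0.618753, Gamma_qpp = 1.625664, Gamma_qpq = 0.473613, Gamma_qqq = 0.141408; k2 = (0.359898, -0.755090, 0.394869, -0.033778)
  k3: at (p, q) = (0.363419, -0.032287), (dp/dtau, dq/dtau) = (0.362944, -0.756368); Gamma_ppp = -2.182529, Gamma_ppq = -0.447234, Gamma_pqq = -0.630014, Gamma_qpp = 1.631236, Gamma_qpq = 0.475617, Gamma_qqq = 0.145184; k3 = (0.362944, -0.756368, 0.402378, -0.036807)
  k4: at (p, q) = (0.390868, -0.089110), (dp/dtau, dq/dtau) = (0.393685, -0.759356); Gamma_ppp = -2.213148, Gamma_ppq = -0.556622, Gamma_pqq = -0.755790, Gamma_qpp = 1.807258, Gamma_qpq = 0.512116, Gamma_qqq = 0.161453; k4 = (0.393685, -0.759356, 0.446015, -0.067010)
  Y <- Y + (h/6)(k1 + 2k2 + 2k3 + k4): p = 0.3907, q = -0.0891, dp/dtau = 0.3932, dq/dtau = -0.7595

Answer: p = 0.3907, q = -0.0891, dp/dtau = 0.3932, dq/dtau = -0.7595


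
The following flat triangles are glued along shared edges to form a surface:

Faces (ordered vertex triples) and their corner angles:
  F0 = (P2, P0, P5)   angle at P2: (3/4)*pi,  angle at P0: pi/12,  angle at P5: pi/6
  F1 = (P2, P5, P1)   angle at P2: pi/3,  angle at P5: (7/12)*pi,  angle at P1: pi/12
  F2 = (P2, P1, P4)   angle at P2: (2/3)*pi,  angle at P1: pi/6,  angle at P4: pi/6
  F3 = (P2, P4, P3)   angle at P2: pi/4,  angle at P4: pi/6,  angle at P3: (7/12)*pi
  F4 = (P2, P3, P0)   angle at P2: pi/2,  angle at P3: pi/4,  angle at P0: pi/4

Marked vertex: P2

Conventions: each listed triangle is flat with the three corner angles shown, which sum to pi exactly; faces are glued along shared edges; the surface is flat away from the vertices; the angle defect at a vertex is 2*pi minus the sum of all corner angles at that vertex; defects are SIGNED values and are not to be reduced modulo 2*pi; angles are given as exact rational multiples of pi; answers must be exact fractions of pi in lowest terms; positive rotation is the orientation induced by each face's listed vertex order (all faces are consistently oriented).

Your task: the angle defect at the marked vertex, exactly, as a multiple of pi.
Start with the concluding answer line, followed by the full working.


Answer: defect(P2) = -pi/2

Sum of corner angles at P2: (5/2)*pi
defect = 2*pi - (5/2)*pi


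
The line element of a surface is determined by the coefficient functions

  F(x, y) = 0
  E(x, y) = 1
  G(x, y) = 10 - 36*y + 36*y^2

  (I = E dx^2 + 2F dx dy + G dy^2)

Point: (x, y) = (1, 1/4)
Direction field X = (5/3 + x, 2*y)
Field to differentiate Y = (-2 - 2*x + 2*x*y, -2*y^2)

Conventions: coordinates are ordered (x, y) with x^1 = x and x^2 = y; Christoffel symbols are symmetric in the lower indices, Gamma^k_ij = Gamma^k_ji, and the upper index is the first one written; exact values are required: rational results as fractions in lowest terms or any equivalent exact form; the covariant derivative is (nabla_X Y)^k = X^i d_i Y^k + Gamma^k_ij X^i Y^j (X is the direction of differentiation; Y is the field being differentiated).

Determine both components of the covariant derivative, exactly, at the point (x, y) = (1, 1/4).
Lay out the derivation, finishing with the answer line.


E = 1, F = 0, G = 13/4 at the point
E_x = 0, E_y = 0, F_x = 0, F_y = 0, G_x = 0, G_y = -18
EG - F^2 = 13/4;  g^inv = (4/13) * [[13/4, 0], [0, 1]]
first-kind symbols [ij,l] = (1/2)(d_i g_jl + d_j g_il - d_l g_ij): [xx,x] = E_x/2 = 0, [xx,y] = F_x - E_y/2 = 0, [xy,x] = E_y/2 = 0, [xy,y] = G_x/2 = 0, [yy,x] = F_y - G_x/2 = 0, [yy,y] = G_y/2 = -9
Gamma^x_ij = (G*[ij,x] - F*[ij,y])/(EG - F^2), Gamma^y_ij = (E*[ij,y] - F*[ij,x])/(EG - F^2)
Gamma_xxx = 0, Gamma_xxy = 0, Gamma_xyy = 0, Gamma_yxx = 0, Gamma_yxy = 0, Gamma_yyy = -36/13
X = (8/3, 1/2), Y = (-7/2, -1/8) at the point

Answer: (nabla_X Y)^x = -3, (nabla_X Y)^y = -17/52


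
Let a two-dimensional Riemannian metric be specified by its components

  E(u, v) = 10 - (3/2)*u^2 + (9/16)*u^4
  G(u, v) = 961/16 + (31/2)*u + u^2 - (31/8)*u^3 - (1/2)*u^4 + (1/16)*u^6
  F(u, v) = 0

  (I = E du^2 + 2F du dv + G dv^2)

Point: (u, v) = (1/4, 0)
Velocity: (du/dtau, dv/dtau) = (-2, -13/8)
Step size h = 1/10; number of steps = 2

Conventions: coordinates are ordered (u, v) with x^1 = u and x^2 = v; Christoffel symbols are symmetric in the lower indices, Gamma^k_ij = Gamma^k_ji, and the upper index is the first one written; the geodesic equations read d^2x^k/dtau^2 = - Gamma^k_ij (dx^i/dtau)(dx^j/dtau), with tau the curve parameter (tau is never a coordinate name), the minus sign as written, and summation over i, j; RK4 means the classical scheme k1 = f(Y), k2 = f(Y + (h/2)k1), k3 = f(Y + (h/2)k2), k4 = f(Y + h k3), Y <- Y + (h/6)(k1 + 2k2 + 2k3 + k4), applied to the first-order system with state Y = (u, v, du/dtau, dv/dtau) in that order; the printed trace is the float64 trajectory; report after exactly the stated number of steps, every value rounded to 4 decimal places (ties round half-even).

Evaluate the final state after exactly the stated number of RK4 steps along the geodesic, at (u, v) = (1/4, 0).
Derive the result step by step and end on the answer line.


f(Y) = (du/dtau, dv/dtau, -Gamma^u_ij Y'^i Y'^j, -Gamma^v_ij Y'^i Y'^j) with the Gammas evaluated at the stage position; h = 0.100000; intermediate values shown to 6 dp
step 0: u = 0.2500, v = 0.0000, du/dtau = -2.0000, dv/dtau = -1.6250
step 1:
  k1: at (u, v) = (0.250000, 0.000000), (du/dtau, dv/dtau) = (-2.000000, -1.625000); Gamma_uuu = -0.036072, Gamma_uuv = 0.000000, Gamma_uvv = -0.769170, Gamma_vuu = 0.000000, Gamma_vuv = 0.119199, Gamma_vvv = 0.000000; k1 = (-2.000000, -1.625000, 2.175378, -0.774792)
  k2: at (u, v) = (0.150000, -0.081250), (du/dtau, dv/dtau) = (-1.891231, -1.663740); Gamma_uuu = -0.022195, Gamma_uuv = 0.000000, Gamma_uvv = -0.779193, Gamma_vuu = 0.000000, Gamma_vuv = 0.124459, Gamma_vvv = 0.000000; k2 = (-1.891231, -1.663740, 2.236215, -0.783228)
  k3: at (u, v) = (0.155438, -0.083187), (du/dtau, dv/dtau) = (-1.888189, -1.664161); Gamma_uuu = -0.022976, Gamma_uuv = 0.000000, Gamma_uvv = -0.778924, Gamma_vuu = 0.000000, Gamma_vuv = 0.124218, Gamma_vvv = 0.000000; k3 = (-1.888189, -1.664161, 2.239092, -0.780647)
  k4: at (u, v) = (0.061181, -0.166416), (du/dtau, dv/dtau) = (-1.776091, -1.703065); Gamma_uuu = -0.009157, Gamma_uuv = 0.000000, Gamma_uvv = -0.779357, Gamma_vuu = 0.000000, Gamma_vuv = 0.127663, Gamma_vvv = 0.000000; k4 = (-1.776091, -1.703065, 2.289353, -0.772310)
  Y <- Y + (h/6)(k1 + 2k2 + 2k3 + k4): u = 0.0611, v = -0.1664, du/dtau = -1.7764, dv/dtau = -1.7029
step 2:
  k1: at (u, v) = (0.061084, -0.166398), (du/dtau, dv/dtau) = (-1.776411, -1.702914); Gamma_uuu = -0.009142, Gamma_uuv = 0.000000, Gamma_uvv = -0.779352, Gamma_vuu = 0.000000, Gamma_vuv = 0.127666, Gamma_vvv = 0.000000; k1 = (-1.776411, -1.702914, 2.288906, -0.772398)
  k2: at (u, v) = (-0.027736, -0.251543), (du/dtau, dv/dtau) = (-1.661966, -1.741534); Gamma_uuu = 0.004158, Gamma_uuv = 0.000000, Gamma_uvv = -0.771870, Gamma_vuu = 0.000000, Gamma_vuv = 0.129421, Gamma_vvv = 0.000000; k2 = (-1.661966, -1.741534, 2.329551, -0.749184)
  k3: at (u, v) = (-0.022014, -0.253474), (du/dtau, dv/dtau) = (-1.659933, -1.740373); Gamma_uuu = 0.003301, Gamma_uuv = 0.000000, Gamma_uvv = -0.772574, Gamma_vuu = 0.000000, Gamma_vuv = 0.129353, Gamma_vvv = 0.000000; k3 = (-1.659933, -1.740373, 2.330954, -0.747375)
  k4: at (u, v) = (-0.104909, -0.340435), (du/dtau, dv/dtau) = (-1.543316, -1.777652); Gamma_uuu = 0.015632, Gamma_uuv = 0.000000, Gamma_uvv = -0.759476, Gamma_vuu = 0.000000, Gamma_vuv = 0.129718, Gamma_vvv = 0.000000; k4 = (-1.543316, -1.777652, 2.362745, -0.711758)
  Y <- Y + (h/6)(k1 + 2k2 + 2k3 + k4): u = -0.1050, v = -0.3405, du/dtau = -1.5435, dv/dtau = -1.7775

Answer: u = -0.1050, v = -0.3405, du/dtau = -1.5435, dv/dtau = -1.7775


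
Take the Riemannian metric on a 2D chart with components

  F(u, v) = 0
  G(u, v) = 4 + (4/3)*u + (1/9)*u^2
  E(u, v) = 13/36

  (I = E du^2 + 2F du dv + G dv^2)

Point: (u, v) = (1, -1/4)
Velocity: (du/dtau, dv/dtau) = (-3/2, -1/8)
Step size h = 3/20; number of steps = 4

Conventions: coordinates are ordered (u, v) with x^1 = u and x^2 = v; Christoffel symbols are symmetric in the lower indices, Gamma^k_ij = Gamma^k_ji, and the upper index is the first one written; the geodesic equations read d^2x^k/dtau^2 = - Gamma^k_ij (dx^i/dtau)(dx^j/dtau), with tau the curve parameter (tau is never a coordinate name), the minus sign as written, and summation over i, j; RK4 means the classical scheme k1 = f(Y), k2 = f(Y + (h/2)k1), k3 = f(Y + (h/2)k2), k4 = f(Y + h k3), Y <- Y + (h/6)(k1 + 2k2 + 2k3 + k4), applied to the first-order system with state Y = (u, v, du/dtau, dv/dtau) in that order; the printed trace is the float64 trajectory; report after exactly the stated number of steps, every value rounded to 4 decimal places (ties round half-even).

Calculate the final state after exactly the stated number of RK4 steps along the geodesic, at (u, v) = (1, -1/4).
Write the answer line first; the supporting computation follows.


Answer: u = 0.1069, v = -0.3360, du/dtau = -1.4751, dv/dtau = -0.1642

f(Y) = (du/dtau, dv/dtau, -Gamma^u_ij Y'^i Y'^j, -Gamma^v_ij Y'^i Y'^j) with the Gammas evaluated at the stage position; h = 0.150000; intermediate values shown to 6 dp
step 0: u = 1.0000, v = -0.2500, du/dtau = -1.5000, dv/dtau = -0.1250
step 1:
  k1: at (u, v) = (1.000000, -0.250000), (du/dtau, dv/dtau) = (-1.500000, -0.125000); Gamma_uuu = 0.000000, Gamma_uuv = 0.000000, Gamma_uvv = -2.153846, Gamma_vuu = 0.000000, Gamma_vuv = 0.142857, Gamma_vvv = 0.000000; k1 = (-1.500000, -0.125000, 0.033654, -0.053571)
  k2: at (u, v) = (0.887500, -0.259375), (du/dtau, dv/dtau) = (-1.497476, -0.129018); Gamma_uuu = 0.000000, Gamma_uuv = 0.000000, Gamma_uvv = -2.119231, Gamma_vuu = 0.000000, Gamma_vuv = 0.145191, Gamma_vvv = 0.000000; k2 = (-1.497476, -0.129018, 0.035276, -0.056102)
  k3: at (u, v) = (0.887689, -0.259676), (du/dtau, dv/dtau) = (-1.497354, -0.129208); Gamma_uuu = 0.000000, Gamma_uuv = 0.000000, Gamma_uvv = -2.119289, Gamma_vuu = 0.000000, Gamma_vuv = 0.145187, Gamma_vvv = 0.000000; k3 = (-1.497354, -0.129208, 0.035381, -0.056178)
  k4: at (u, v) = (0.775397, -0.269381), (du/dtau, dv/dtau) = (-1.494693, -0.133427); Gamma_uuu = 0.000000, Gamma_uuv = 0.000000, Gamma_uvv = -2.084737, Gamma_vuu = 0.000000, Gamma_vuv = 0.147593, Gamma_vvv = 0.000000; k4 = (-1.494693, -0.133427, 0.037114, -0.058869)
  Y <- Y + (h/6)(k1 + 2k2 + 2k3 + k4): u = 0.7754, v = -0.2694, du/dtau = -1.4947, dv/dtau = -0.1334
step 2:
  k1: at (u, v) = (0.775391, -0.269372), (du/dtau, dv/dtau) = (-1.494698, -0.133425); Gamma_uuu = 0.000000, Gamma_uuv = 0.000000, Gamma_uvv = -2.084736, Gamma_vuu = 0.000000, Gamma_vuv = 0.147593, Gamma_vvv = 0.000000; k1 = (-1.494698, -0.133425, 0.037113, -0.058869)
  k2: at (u, v) = (0.663289, -0.279379), (du/dtau, dv/dtau) = (-1.491915, -0.137840); Gamma_uuu = 0.000000, Gamma_uuv = 0.000000, Gamma_uvv = -2.050243, Gamma_vuu = 0.000000, Gamma_vuv = 0.150076, Gamma_vvv = 0.000000; k2 = (-1.491915, -0.137840, 0.038954, -0.061725)
  k3: at (u, v) = (0.663498, -0.279710), (du/dtau, dv/dtau) = (-1.491776, -0.138054); Gamma_uuu = 0.000000, Gamma_uuv = 0.000000, Gamma_uvv = -2.050307, Gamma_vuu = 0.000000, Gamma_vuv = 0.150071, Gamma_vvv = 0.000000; k3 = (-1.491776, -0.138054, 0.039077, -0.061813)
  k4: at (u, v) = (0.551625, -0.290080), (du/dtau, dv/dtau) = (-1.488836, -0.142697); Gamma_uuu = 0.000000, Gamma_uuv = 0.000000, Gamma_uvv = -2.015885, Gamma_vuu = 0.000000, Gamma_vuv = 0.152634, Gamma_vvv = 0.000000; k4 = (-1.488836, -0.142697, 0.041048, -0.064855)
  Y <- Y + (h/6)(k1 + 2k2 + 2k3 + k4): u = 0.5516, v = -0.2901, du/dtau = -1.4888, dv/dtau = -0.1427
step 3:
  k1: at (u, v) = (0.551618, -0.290070), (du/dtau, dv/dtau) = (-1.488842, -0.142695); Gamma_uuu = 0.000000, Gamma_uuv = 0.000000, Gamma_uvv = -2.015883, Gamma_vuu = 0.000000, Gamma_vuv = 0.152634, Gamma_vvv = 0.000000; k1 = (-1.488842, -0.142695, 0.041047, -0.064854)
  k2: at (u, v) = (0.439955, -0.300772), (du/dtau, dv/dtau) = (-1.485764, -0.147559); Gamma_uuu = 0.000000, Gamma_uuv = 0.000000, Gamma_uvv = -1.981525, Gamma_vuu = 0.000000, Gamma_vuv = 0.155281, Gamma_vvv = 0.000000; k2 = (-1.485764, -0.147559, 0.043145, -0.068087)
  k3: at (u, v) = (0.440186, -0.301137), (du/dtau, dv/dtau) = (-1.485606, -0.147802); Gamma_uuu = 0.000000, Gamma_uuv = 0.000000, Gamma_uvv = -1.981596, Gamma_vuu = 0.000000, Gamma_vuv = 0.155275, Gamma_vvv = 0.000000; k3 = (-1.485606, -0.147802, 0.043289, -0.068189)
  k4: at (u, v) = (0.328777, -0.312240), (du/dtau, dv/dtau) = (-1.482349, -0.152923); Gamma_uuu = 0.000000, Gamma_uuv = 0.000000, Gamma_uvv = -1.947316, Gamma_vuu = 0.000000, Gamma_vuv = 0.158008, Gamma_vvv = 0.000000; k4 = (-1.482349, -0.152923, 0.045539, -0.071637)
  Y <- Y + (h/6)(k1 + 2k2 + 2k3 + k4): u = 0.3288, v = -0.3122, du/dtau = -1.4824, dv/dtau = -0.1529
step 4:
  k1: at (u, v) = (0.328770, -0.312228), (du/dtau, dv/dtau) = (-1.482356, -0.152921); Gamma_uuu = 0.000000, Gamma_uuv = 0.000000, Gamma_uvv = -1.947314, Gamma_vuu = 0.000000, Gamma_vuv = 0.158009, Gamma_vvv = 0.000000; k1 = (-1.482356, -0.152921, 0.045538, -0.071636)
  k2: at (u, v) = (0.217593, -0.323697), (du/dtau, dv/dtau) = (-1.478941, -0.158294); Gamma_uuu = 0.000000, Gamma_uuv = 0.000000, Gamma_uvv = -1.913106, Gamma_vuu = 0.000000, Gamma_vuv = 0.160834, Gamma_vvv = 0.000000; k2 = (-1.478941, -0.158294, 0.047937, -0.075305)
  k3: at (u, v) = (0.217849, -0.324100), (du/dtau, dv/dtau) = (-1.478761, -0.158569); Gamma_uuu = 0.000000, Gamma_uuv = 0.000000, Gamma_uvv = -1.913184, Gamma_vuu = 0.000000, Gamma_vuv = 0.160827, Gamma_vvv = 0.000000; k3 = (-1.478761, -0.158569, 0.048105, -0.075423)
  k4: at (u, v) = (0.106956, -0.336014), (du/dtau, dv/dtau) = (-1.475140, -0.164235); Gamma_uuu = 0.000000, Gamma_uuv = 0.000000, Gamma_uvv = -1.879063, Gamma_vuu = 0.000000, Gamma_vuv = 0.163748, Gamma_vvv = 0.000000; k4 = (-1.475140, -0.164235, 0.050684, -0.079342)
  Y <- Y + (h/6)(k1 + 2k2 + 2k3 + k4): u = 0.1069, v = -0.3360, du/dtau = -1.4751, dv/dtau = -0.1642
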